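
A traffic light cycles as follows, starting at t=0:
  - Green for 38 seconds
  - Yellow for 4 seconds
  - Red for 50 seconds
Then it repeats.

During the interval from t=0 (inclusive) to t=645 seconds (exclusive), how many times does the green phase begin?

Cycle = 38+4+50 = 92s
green phase starts at t = k*92 + 0 for k=0,1,2,...
Need k*92+0 < 645 → k < 7.011
k ∈ {0, ..., 7} → 8 starts

Answer: 8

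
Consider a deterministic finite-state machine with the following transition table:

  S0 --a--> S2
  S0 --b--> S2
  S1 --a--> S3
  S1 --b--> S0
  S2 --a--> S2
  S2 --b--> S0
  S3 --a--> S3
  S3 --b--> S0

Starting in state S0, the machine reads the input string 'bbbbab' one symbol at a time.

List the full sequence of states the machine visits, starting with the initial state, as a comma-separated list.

Start: S0
  read 'b': S0 --b--> S2
  read 'b': S2 --b--> S0
  read 'b': S0 --b--> S2
  read 'b': S2 --b--> S0
  read 'a': S0 --a--> S2
  read 'b': S2 --b--> S0

Answer: S0, S2, S0, S2, S0, S2, S0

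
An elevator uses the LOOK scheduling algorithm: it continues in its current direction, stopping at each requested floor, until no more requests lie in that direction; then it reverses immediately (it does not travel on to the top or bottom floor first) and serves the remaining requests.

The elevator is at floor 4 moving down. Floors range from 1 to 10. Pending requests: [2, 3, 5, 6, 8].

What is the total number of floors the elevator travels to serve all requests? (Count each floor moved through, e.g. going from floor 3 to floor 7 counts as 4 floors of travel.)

Answer: 8

Derivation:
Start at floor 4 moving down, LOOK stop order: [3, 2, 5, 6, 8]
  4 → 3: |3-4| = 1, total = 1
  3 → 2: |2-3| = 1, total = 2
  2 → 5: |5-2| = 3, total = 5
  5 → 6: |6-5| = 1, total = 6
  6 → 8: |8-6| = 2, total = 8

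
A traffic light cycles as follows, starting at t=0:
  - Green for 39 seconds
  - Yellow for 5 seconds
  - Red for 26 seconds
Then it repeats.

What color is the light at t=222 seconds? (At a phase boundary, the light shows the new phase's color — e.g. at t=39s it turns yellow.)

Answer: green

Derivation:
Cycle length = 39 + 5 + 26 = 70s
t = 222, phase_t = 222 mod 70 = 12
12 < 39 (green end) → GREEN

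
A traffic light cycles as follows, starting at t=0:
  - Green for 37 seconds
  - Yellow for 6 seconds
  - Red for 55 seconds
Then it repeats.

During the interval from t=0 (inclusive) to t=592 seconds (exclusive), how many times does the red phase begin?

Cycle = 37+6+55 = 98s
red phase starts at t = k*98 + 43 for k=0,1,2,...
Need k*98+43 < 592 → k < 5.602
k ∈ {0, ..., 5} → 6 starts

Answer: 6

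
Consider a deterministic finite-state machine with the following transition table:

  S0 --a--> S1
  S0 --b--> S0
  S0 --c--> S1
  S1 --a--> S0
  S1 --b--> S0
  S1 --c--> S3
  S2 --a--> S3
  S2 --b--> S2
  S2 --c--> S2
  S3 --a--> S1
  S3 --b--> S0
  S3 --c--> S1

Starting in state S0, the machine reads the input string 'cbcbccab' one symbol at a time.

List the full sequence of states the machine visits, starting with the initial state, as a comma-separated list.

Answer: S0, S1, S0, S1, S0, S1, S3, S1, S0

Derivation:
Start: S0
  read 'c': S0 --c--> S1
  read 'b': S1 --b--> S0
  read 'c': S0 --c--> S1
  read 'b': S1 --b--> S0
  read 'c': S0 --c--> S1
  read 'c': S1 --c--> S3
  read 'a': S3 --a--> S1
  read 'b': S1 --b--> S0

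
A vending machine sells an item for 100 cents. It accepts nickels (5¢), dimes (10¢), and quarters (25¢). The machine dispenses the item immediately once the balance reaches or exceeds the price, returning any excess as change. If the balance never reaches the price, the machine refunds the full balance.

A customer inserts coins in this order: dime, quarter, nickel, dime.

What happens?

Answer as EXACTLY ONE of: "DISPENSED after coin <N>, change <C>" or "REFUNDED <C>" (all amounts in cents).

Answer: REFUNDED 50

Derivation:
Price: 100¢
Coin 1 (dime, 10¢): balance = 10¢
Coin 2 (quarter, 25¢): balance = 35¢
Coin 3 (nickel, 5¢): balance = 40¢
Coin 4 (dime, 10¢): balance = 50¢
All coins inserted, balance 50¢ < price 100¢ → REFUND 50¢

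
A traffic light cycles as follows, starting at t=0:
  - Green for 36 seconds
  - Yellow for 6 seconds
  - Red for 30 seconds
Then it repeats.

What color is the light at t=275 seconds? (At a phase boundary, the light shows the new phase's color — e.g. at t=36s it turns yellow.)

Answer: red

Derivation:
Cycle length = 36 + 6 + 30 = 72s
t = 275, phase_t = 275 mod 72 = 59
59 >= 42 → RED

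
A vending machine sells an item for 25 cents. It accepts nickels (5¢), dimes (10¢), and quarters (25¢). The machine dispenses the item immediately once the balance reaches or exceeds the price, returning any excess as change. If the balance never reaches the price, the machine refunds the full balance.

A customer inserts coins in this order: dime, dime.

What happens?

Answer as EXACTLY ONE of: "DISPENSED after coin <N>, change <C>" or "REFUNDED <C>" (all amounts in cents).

Answer: REFUNDED 20

Derivation:
Price: 25¢
Coin 1 (dime, 10¢): balance = 10¢
Coin 2 (dime, 10¢): balance = 20¢
All coins inserted, balance 20¢ < price 25¢ → REFUND 20¢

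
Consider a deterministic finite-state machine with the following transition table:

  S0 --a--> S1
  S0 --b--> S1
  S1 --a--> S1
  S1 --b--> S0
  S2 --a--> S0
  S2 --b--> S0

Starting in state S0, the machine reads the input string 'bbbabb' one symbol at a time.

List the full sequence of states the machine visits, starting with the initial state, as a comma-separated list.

Start: S0
  read 'b': S0 --b--> S1
  read 'b': S1 --b--> S0
  read 'b': S0 --b--> S1
  read 'a': S1 --a--> S1
  read 'b': S1 --b--> S0
  read 'b': S0 --b--> S1

Answer: S0, S1, S0, S1, S1, S0, S1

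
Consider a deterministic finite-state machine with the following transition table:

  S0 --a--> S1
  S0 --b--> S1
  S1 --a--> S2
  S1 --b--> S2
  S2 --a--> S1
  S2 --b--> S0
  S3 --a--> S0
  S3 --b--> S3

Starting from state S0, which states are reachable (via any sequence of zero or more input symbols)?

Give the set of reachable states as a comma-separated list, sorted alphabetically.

Answer: S0, S1, S2

Derivation:
BFS from S0:
  visit S0: S0--a-->S1 (new), S0--b-->S1 (seen)
  visit S1: S1--a-->S2 (new), S1--b-->S2 (seen)
  visit S2: S2--a-->S1 (seen), S2--b-->S0 (seen)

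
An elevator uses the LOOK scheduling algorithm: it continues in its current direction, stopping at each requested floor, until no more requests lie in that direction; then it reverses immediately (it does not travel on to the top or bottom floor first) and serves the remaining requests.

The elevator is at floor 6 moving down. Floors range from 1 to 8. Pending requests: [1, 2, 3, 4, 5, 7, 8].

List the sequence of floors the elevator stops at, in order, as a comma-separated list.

Current: 6, moving DOWN
Serve below first (descending): [5, 4, 3, 2, 1]
Then reverse, serve above (ascending): [7, 8]

Answer: 5, 4, 3, 2, 1, 7, 8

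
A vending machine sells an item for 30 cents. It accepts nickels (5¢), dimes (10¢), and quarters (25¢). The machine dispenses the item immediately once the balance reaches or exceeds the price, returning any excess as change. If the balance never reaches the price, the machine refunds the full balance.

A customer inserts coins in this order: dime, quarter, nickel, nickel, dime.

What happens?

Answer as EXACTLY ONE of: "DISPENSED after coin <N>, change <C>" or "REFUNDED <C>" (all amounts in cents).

Answer: DISPENSED after coin 2, change 5

Derivation:
Price: 30¢
Coin 1 (dime, 10¢): balance = 10¢
Coin 2 (quarter, 25¢): balance = 35¢
  → balance >= price → DISPENSE, change = 35 - 30 = 5¢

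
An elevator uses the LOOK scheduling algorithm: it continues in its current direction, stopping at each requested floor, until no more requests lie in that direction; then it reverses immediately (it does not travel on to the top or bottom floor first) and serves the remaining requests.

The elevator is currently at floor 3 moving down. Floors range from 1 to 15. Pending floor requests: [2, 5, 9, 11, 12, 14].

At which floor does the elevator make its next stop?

Current floor: 3, direction: down
Requests above: [5, 9, 11, 12, 14]
Requests below: [2]
Moving down and requests lie below → nearest below is max([2]) = 2

Answer: 2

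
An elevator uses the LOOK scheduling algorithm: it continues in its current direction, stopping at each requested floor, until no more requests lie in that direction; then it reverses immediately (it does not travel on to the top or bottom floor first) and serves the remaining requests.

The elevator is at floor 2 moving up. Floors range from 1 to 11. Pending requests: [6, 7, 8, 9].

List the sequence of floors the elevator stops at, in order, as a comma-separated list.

Current: 2, moving UP
Serve above first (ascending): [6, 7, 8, 9]
Then reverse, serve below (descending): []

Answer: 6, 7, 8, 9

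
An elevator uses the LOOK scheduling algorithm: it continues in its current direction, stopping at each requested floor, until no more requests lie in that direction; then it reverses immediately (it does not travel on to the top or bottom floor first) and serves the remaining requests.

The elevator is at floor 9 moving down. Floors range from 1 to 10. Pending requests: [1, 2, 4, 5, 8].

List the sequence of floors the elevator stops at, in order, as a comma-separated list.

Answer: 8, 5, 4, 2, 1

Derivation:
Current: 9, moving DOWN
Serve below first (descending): [8, 5, 4, 2, 1]
Then reverse, serve above (ascending): []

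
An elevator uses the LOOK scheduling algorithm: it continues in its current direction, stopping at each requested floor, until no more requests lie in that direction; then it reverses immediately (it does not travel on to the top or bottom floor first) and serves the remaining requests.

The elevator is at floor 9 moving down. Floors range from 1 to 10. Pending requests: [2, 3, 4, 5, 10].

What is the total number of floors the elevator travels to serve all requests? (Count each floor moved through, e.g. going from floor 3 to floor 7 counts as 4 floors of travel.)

Start at floor 9 moving down, LOOK stop order: [5, 4, 3, 2, 10]
  9 → 5: |5-9| = 4, total = 4
  5 → 4: |4-5| = 1, total = 5
  4 → 3: |3-4| = 1, total = 6
  3 → 2: |2-3| = 1, total = 7
  2 → 10: |10-2| = 8, total = 15

Answer: 15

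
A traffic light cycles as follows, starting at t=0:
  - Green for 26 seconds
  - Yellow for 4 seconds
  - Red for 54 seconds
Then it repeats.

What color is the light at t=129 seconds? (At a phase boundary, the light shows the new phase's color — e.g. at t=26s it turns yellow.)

Answer: red

Derivation:
Cycle length = 26 + 4 + 54 = 84s
t = 129, phase_t = 129 mod 84 = 45
45 >= 30 → RED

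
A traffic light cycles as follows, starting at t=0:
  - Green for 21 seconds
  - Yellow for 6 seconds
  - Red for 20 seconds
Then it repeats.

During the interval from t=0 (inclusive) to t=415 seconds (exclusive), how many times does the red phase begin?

Cycle = 21+6+20 = 47s
red phase starts at t = k*47 + 27 for k=0,1,2,...
Need k*47+27 < 415 → k < 8.255
k ∈ {0, ..., 8} → 9 starts

Answer: 9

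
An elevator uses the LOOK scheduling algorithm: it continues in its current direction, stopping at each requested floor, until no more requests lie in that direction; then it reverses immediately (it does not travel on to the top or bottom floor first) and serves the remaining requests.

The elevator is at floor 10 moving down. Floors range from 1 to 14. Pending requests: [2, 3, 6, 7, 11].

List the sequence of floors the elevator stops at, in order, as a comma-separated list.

Answer: 7, 6, 3, 2, 11

Derivation:
Current: 10, moving DOWN
Serve below first (descending): [7, 6, 3, 2]
Then reverse, serve above (ascending): [11]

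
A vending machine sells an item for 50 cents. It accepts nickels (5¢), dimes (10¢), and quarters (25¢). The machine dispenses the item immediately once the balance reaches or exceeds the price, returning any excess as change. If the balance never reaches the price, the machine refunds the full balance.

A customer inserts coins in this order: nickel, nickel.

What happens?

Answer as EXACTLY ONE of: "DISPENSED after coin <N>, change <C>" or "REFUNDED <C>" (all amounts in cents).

Price: 50¢
Coin 1 (nickel, 5¢): balance = 5¢
Coin 2 (nickel, 5¢): balance = 10¢
All coins inserted, balance 10¢ < price 50¢ → REFUND 10¢

Answer: REFUNDED 10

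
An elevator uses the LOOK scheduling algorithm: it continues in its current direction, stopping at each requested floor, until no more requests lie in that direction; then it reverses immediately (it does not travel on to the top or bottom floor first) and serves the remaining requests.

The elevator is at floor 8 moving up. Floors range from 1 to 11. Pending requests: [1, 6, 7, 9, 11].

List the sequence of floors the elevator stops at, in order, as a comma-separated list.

Answer: 9, 11, 7, 6, 1

Derivation:
Current: 8, moving UP
Serve above first (ascending): [9, 11]
Then reverse, serve below (descending): [7, 6, 1]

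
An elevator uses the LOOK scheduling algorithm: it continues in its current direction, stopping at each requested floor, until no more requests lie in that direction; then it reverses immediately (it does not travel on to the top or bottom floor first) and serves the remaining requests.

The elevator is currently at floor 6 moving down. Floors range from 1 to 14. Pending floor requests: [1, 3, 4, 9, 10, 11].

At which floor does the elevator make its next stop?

Answer: 4

Derivation:
Current floor: 6, direction: down
Requests above: [9, 10, 11]
Requests below: [1, 3, 4]
Moving down and requests lie below → nearest below is max([1, 3, 4]) = 4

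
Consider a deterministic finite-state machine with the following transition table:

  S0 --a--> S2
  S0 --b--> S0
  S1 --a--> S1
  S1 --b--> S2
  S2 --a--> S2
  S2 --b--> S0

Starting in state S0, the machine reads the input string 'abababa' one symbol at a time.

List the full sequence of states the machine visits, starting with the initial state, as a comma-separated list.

Answer: S0, S2, S0, S2, S0, S2, S0, S2

Derivation:
Start: S0
  read 'a': S0 --a--> S2
  read 'b': S2 --b--> S0
  read 'a': S0 --a--> S2
  read 'b': S2 --b--> S0
  read 'a': S0 --a--> S2
  read 'b': S2 --b--> S0
  read 'a': S0 --a--> S2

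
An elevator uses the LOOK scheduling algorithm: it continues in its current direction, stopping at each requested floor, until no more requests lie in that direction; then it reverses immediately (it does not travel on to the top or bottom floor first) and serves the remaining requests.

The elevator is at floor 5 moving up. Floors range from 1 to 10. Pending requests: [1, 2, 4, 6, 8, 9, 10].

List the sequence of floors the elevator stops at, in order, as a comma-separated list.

Current: 5, moving UP
Serve above first (ascending): [6, 8, 9, 10]
Then reverse, serve below (descending): [4, 2, 1]

Answer: 6, 8, 9, 10, 4, 2, 1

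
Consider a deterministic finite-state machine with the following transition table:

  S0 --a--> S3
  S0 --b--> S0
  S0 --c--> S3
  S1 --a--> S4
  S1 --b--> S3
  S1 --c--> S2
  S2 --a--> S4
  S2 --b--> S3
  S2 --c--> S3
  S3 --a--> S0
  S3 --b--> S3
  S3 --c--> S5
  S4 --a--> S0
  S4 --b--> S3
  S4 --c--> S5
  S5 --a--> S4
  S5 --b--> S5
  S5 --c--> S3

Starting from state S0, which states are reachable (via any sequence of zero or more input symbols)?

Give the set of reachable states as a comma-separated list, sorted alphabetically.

BFS from S0:
  visit S0: S0--a-->S3 (new), S0--b-->S0 (seen), S0--c-->S3 (seen)
  visit S3: S3--a-->S0 (seen), S3--b-->S3 (seen), S3--c-->S5 (new)
  visit S5: S5--a-->S4 (new), S5--b-->S5 (seen), S5--c-->S3 (seen)
  visit S4: S4--a-->S0 (seen), S4--b-->S3 (seen), S4--c-->S5 (seen)

Answer: S0, S3, S4, S5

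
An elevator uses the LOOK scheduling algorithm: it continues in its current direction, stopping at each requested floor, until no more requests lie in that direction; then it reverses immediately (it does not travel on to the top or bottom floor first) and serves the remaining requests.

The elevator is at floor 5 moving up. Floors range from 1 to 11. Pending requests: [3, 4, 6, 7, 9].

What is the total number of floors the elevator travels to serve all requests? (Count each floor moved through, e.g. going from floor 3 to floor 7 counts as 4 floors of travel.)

Answer: 10

Derivation:
Start at floor 5 moving up, LOOK stop order: [6, 7, 9, 4, 3]
  5 → 6: |6-5| = 1, total = 1
  6 → 7: |7-6| = 1, total = 2
  7 → 9: |9-7| = 2, total = 4
  9 → 4: |4-9| = 5, total = 9
  4 → 3: |3-4| = 1, total = 10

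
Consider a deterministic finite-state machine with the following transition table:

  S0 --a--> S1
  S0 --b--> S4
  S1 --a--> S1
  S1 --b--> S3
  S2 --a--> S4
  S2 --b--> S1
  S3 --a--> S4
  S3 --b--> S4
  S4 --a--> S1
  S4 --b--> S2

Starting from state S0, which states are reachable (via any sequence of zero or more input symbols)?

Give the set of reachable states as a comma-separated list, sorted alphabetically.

Answer: S0, S1, S2, S3, S4

Derivation:
BFS from S0:
  visit S0: S0--a-->S1 (new), S0--b-->S4 (new)
  visit S1: S1--a-->S1 (seen), S1--b-->S3 (new)
  visit S4: S4--a-->S1 (seen), S4--b-->S2 (new)
  visit S3: S3--a-->S4 (seen), S3--b-->S4 (seen)
  visit S2: S2--a-->S4 (seen), S2--b-->S1 (seen)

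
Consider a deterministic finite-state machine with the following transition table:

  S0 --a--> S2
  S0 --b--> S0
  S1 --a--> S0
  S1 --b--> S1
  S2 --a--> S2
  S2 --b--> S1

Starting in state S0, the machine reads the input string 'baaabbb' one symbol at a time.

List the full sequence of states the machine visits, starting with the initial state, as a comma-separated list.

Answer: S0, S0, S2, S2, S2, S1, S1, S1

Derivation:
Start: S0
  read 'b': S0 --b--> S0
  read 'a': S0 --a--> S2
  read 'a': S2 --a--> S2
  read 'a': S2 --a--> S2
  read 'b': S2 --b--> S1
  read 'b': S1 --b--> S1
  read 'b': S1 --b--> S1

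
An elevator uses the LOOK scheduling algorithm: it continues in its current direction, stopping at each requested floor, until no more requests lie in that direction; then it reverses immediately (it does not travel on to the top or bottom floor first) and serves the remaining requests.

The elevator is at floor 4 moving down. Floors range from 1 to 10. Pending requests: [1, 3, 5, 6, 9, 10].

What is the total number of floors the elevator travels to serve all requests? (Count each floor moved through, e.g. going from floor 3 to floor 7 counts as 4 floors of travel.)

Answer: 12

Derivation:
Start at floor 4 moving down, LOOK stop order: [3, 1, 5, 6, 9, 10]
  4 → 3: |3-4| = 1, total = 1
  3 → 1: |1-3| = 2, total = 3
  1 → 5: |5-1| = 4, total = 7
  5 → 6: |6-5| = 1, total = 8
  6 → 9: |9-6| = 3, total = 11
  9 → 10: |10-9| = 1, total = 12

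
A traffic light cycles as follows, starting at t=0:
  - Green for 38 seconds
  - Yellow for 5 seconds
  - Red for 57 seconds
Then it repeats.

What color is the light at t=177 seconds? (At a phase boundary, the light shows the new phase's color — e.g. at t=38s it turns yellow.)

Cycle length = 38 + 5 + 57 = 100s
t = 177, phase_t = 177 mod 100 = 77
77 >= 43 → RED

Answer: red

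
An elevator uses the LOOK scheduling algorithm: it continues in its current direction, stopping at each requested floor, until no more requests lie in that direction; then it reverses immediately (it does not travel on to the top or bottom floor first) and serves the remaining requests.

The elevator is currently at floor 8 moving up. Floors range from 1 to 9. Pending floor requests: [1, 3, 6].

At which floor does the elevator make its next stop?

Answer: 6

Derivation:
Current floor: 8, direction: up
Requests above: []
Requests below: [1, 3, 6]
Moving up but no requests above → reverse; nearest below is max([1, 3, 6]) = 6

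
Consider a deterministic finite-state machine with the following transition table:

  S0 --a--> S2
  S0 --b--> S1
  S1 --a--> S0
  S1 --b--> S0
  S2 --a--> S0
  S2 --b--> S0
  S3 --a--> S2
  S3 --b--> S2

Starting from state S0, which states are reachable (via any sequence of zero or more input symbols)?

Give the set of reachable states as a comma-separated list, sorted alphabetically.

BFS from S0:
  visit S0: S0--a-->S2 (new), S0--b-->S1 (new)
  visit S2: S2--a-->S0 (seen), S2--b-->S0 (seen)
  visit S1: S1--a-->S0 (seen), S1--b-->S0 (seen)

Answer: S0, S1, S2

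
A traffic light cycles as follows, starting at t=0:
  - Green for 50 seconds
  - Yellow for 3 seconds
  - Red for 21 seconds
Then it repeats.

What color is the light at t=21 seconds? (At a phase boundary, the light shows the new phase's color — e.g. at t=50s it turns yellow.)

Answer: green

Derivation:
Cycle length = 50 + 3 + 21 = 74s
t = 21, phase_t = 21 mod 74 = 21
21 < 50 (green end) → GREEN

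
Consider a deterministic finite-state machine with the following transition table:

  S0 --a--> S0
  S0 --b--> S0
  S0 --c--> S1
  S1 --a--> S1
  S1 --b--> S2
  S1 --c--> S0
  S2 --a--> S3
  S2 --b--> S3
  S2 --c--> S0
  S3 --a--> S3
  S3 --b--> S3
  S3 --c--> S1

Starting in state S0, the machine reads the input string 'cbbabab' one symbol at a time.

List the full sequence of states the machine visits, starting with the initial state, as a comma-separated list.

Start: S0
  read 'c': S0 --c--> S1
  read 'b': S1 --b--> S2
  read 'b': S2 --b--> S3
  read 'a': S3 --a--> S3
  read 'b': S3 --b--> S3
  read 'a': S3 --a--> S3
  read 'b': S3 --b--> S3

Answer: S0, S1, S2, S3, S3, S3, S3, S3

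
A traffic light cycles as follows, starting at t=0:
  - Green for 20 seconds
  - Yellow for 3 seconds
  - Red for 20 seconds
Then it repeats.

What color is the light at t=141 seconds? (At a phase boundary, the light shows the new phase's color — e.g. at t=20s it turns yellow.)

Answer: green

Derivation:
Cycle length = 20 + 3 + 20 = 43s
t = 141, phase_t = 141 mod 43 = 12
12 < 20 (green end) → GREEN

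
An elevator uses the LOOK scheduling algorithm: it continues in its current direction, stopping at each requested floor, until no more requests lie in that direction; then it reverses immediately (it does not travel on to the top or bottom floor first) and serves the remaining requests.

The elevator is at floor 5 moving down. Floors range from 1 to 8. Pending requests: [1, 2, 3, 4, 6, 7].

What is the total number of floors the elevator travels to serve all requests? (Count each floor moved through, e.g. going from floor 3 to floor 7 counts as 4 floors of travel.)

Answer: 10

Derivation:
Start at floor 5 moving down, LOOK stop order: [4, 3, 2, 1, 6, 7]
  5 → 4: |4-5| = 1, total = 1
  4 → 3: |3-4| = 1, total = 2
  3 → 2: |2-3| = 1, total = 3
  2 → 1: |1-2| = 1, total = 4
  1 → 6: |6-1| = 5, total = 9
  6 → 7: |7-6| = 1, total = 10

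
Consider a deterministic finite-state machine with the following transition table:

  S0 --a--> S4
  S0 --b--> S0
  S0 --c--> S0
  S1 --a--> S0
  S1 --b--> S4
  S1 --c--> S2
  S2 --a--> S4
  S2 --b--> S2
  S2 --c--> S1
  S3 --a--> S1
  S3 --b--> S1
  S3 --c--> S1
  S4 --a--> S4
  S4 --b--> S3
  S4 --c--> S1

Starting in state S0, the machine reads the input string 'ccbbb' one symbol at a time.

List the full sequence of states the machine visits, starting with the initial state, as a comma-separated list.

Answer: S0, S0, S0, S0, S0, S0

Derivation:
Start: S0
  read 'c': S0 --c--> S0
  read 'c': S0 --c--> S0
  read 'b': S0 --b--> S0
  read 'b': S0 --b--> S0
  read 'b': S0 --b--> S0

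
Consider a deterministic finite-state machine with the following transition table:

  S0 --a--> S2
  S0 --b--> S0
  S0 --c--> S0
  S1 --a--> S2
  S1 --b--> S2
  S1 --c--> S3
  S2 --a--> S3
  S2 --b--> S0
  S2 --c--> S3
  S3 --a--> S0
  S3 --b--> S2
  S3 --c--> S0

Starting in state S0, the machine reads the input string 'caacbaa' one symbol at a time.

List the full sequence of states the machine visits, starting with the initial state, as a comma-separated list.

Answer: S0, S0, S2, S3, S0, S0, S2, S3

Derivation:
Start: S0
  read 'c': S0 --c--> S0
  read 'a': S0 --a--> S2
  read 'a': S2 --a--> S3
  read 'c': S3 --c--> S0
  read 'b': S0 --b--> S0
  read 'a': S0 --a--> S2
  read 'a': S2 --a--> S3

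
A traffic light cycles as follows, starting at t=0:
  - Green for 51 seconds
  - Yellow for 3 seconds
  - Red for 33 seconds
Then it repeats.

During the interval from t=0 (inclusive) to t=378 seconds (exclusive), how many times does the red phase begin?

Answer: 4

Derivation:
Cycle = 51+3+33 = 87s
red phase starts at t = k*87 + 54 for k=0,1,2,...
Need k*87+54 < 378 → k < 3.724
k ∈ {0, ..., 3} → 4 starts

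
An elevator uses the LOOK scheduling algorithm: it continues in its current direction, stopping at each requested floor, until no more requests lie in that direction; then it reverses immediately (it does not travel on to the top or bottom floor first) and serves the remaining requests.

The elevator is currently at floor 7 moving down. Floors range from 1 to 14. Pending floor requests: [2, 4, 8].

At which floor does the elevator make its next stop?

Answer: 4

Derivation:
Current floor: 7, direction: down
Requests above: [8]
Requests below: [2, 4]
Moving down and requests lie below → nearest below is max([2, 4]) = 4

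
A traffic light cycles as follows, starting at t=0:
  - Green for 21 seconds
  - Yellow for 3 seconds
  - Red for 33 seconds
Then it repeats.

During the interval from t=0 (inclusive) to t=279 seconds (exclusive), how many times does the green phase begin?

Answer: 5

Derivation:
Cycle = 21+3+33 = 57s
green phase starts at t = k*57 + 0 for k=0,1,2,...
Need k*57+0 < 279 → k < 4.895
k ∈ {0, ..., 4} → 5 starts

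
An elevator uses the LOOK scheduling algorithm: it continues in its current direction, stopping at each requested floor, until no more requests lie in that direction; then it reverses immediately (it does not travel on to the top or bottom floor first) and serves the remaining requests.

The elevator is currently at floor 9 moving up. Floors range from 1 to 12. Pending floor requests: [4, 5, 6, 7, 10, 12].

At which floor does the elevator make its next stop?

Answer: 10

Derivation:
Current floor: 9, direction: up
Requests above: [10, 12]
Requests below: [4, 5, 6, 7]
Moving up and requests lie above → nearest above is min([10, 12]) = 10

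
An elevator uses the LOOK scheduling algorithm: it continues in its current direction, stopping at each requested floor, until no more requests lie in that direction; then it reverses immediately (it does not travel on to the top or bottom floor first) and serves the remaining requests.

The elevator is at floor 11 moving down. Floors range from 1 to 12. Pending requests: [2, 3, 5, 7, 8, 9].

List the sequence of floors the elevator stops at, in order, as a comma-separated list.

Answer: 9, 8, 7, 5, 3, 2

Derivation:
Current: 11, moving DOWN
Serve below first (descending): [9, 8, 7, 5, 3, 2]
Then reverse, serve above (ascending): []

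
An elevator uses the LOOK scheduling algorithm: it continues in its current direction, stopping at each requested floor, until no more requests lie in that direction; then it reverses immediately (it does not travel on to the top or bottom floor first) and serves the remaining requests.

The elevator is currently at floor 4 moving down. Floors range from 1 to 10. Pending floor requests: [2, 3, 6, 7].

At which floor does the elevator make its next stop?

Current floor: 4, direction: down
Requests above: [6, 7]
Requests below: [2, 3]
Moving down and requests lie below → nearest below is max([2, 3]) = 3

Answer: 3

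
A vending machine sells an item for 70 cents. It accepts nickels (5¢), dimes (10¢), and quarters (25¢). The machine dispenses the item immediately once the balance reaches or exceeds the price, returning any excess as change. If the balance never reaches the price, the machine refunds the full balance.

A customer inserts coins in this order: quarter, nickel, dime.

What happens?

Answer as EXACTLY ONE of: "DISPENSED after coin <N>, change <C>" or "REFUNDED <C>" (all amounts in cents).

Price: 70¢
Coin 1 (quarter, 25¢): balance = 25¢
Coin 2 (nickel, 5¢): balance = 30¢
Coin 3 (dime, 10¢): balance = 40¢
All coins inserted, balance 40¢ < price 70¢ → REFUND 40¢

Answer: REFUNDED 40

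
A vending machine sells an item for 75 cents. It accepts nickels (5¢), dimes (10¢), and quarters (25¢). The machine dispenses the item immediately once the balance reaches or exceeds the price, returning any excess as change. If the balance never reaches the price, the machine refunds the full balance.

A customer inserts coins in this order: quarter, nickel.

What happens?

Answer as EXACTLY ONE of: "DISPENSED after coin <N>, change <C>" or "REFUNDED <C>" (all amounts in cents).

Answer: REFUNDED 30

Derivation:
Price: 75¢
Coin 1 (quarter, 25¢): balance = 25¢
Coin 2 (nickel, 5¢): balance = 30¢
All coins inserted, balance 30¢ < price 75¢ → REFUND 30¢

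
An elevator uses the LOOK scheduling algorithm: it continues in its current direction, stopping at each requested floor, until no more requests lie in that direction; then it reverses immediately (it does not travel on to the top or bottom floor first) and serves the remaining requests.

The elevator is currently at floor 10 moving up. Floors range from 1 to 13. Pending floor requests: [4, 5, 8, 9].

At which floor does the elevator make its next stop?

Answer: 9

Derivation:
Current floor: 10, direction: up
Requests above: []
Requests below: [4, 5, 8, 9]
Moving up but no requests above → reverse; nearest below is max([4, 5, 8, 9]) = 9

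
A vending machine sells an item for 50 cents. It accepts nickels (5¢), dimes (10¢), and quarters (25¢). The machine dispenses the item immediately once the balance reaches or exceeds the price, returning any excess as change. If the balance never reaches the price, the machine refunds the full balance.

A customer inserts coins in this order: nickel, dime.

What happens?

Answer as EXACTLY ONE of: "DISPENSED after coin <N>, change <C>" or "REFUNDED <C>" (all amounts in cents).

Price: 50¢
Coin 1 (nickel, 5¢): balance = 5¢
Coin 2 (dime, 10¢): balance = 15¢
All coins inserted, balance 15¢ < price 50¢ → REFUND 15¢

Answer: REFUNDED 15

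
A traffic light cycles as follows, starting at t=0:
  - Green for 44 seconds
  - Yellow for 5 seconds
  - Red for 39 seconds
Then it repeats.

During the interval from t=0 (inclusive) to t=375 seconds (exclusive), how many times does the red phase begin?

Answer: 4

Derivation:
Cycle = 44+5+39 = 88s
red phase starts at t = k*88 + 49 for k=0,1,2,...
Need k*88+49 < 375 → k < 3.705
k ∈ {0, ..., 3} → 4 starts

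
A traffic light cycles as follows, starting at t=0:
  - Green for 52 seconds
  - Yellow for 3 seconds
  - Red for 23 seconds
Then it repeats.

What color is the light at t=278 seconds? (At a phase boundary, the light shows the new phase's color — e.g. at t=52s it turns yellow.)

Cycle length = 52 + 3 + 23 = 78s
t = 278, phase_t = 278 mod 78 = 44
44 < 52 (green end) → GREEN

Answer: green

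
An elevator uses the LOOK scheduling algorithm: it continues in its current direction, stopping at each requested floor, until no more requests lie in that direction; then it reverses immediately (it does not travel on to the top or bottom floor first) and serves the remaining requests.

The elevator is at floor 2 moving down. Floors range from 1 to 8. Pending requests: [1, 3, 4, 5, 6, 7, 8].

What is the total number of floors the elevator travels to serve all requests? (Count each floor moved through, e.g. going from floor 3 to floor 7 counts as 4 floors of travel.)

Answer: 8

Derivation:
Start at floor 2 moving down, LOOK stop order: [1, 3, 4, 5, 6, 7, 8]
  2 → 1: |1-2| = 1, total = 1
  1 → 3: |3-1| = 2, total = 3
  3 → 4: |4-3| = 1, total = 4
  4 → 5: |5-4| = 1, total = 5
  5 → 6: |6-5| = 1, total = 6
  6 → 7: |7-6| = 1, total = 7
  7 → 8: |8-7| = 1, total = 8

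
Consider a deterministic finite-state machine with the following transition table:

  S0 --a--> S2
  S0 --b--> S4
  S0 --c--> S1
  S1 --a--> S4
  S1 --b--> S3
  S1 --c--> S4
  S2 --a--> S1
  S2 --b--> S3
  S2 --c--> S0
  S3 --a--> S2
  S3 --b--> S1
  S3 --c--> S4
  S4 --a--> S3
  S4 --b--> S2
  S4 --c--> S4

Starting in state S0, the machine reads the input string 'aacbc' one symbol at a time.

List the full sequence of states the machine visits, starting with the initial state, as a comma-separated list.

Start: S0
  read 'a': S0 --a--> S2
  read 'a': S2 --a--> S1
  read 'c': S1 --c--> S4
  read 'b': S4 --b--> S2
  read 'c': S2 --c--> S0

Answer: S0, S2, S1, S4, S2, S0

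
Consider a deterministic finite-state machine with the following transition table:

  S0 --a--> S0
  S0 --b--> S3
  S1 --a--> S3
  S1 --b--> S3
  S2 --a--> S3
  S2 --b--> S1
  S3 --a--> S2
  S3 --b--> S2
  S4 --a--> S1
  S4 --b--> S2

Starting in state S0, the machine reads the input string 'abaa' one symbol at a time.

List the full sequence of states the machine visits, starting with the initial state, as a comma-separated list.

Answer: S0, S0, S3, S2, S3

Derivation:
Start: S0
  read 'a': S0 --a--> S0
  read 'b': S0 --b--> S3
  read 'a': S3 --a--> S2
  read 'a': S2 --a--> S3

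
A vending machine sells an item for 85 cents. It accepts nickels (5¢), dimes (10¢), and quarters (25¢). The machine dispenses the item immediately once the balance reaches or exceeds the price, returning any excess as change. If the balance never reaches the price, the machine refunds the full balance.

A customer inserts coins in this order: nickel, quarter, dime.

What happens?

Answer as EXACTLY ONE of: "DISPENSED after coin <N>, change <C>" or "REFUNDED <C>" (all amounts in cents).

Price: 85¢
Coin 1 (nickel, 5¢): balance = 5¢
Coin 2 (quarter, 25¢): balance = 30¢
Coin 3 (dime, 10¢): balance = 40¢
All coins inserted, balance 40¢ < price 85¢ → REFUND 40¢

Answer: REFUNDED 40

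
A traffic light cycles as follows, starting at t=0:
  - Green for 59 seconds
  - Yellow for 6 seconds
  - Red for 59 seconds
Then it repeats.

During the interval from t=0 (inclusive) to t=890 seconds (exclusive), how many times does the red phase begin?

Answer: 7

Derivation:
Cycle = 59+6+59 = 124s
red phase starts at t = k*124 + 65 for k=0,1,2,...
Need k*124+65 < 890 → k < 6.653
k ∈ {0, ..., 6} → 7 starts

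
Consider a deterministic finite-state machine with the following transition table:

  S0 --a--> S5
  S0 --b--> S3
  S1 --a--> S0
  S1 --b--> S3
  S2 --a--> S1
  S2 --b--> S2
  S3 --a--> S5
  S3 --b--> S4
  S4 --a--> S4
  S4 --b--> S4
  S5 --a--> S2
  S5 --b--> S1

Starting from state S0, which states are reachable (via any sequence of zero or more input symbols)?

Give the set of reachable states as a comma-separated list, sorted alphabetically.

BFS from S0:
  visit S0: S0--a-->S5 (new), S0--b-->S3 (new)
  visit S5: S5--a-->S2 (new), S5--b-->S1 (new)
  visit S3: S3--a-->S5 (seen), S3--b-->S4 (new)
  visit S2: S2--a-->S1 (seen), S2--b-->S2 (seen)
  visit S1: S1--a-->S0 (seen), S1--b-->S3 (seen)
  visit S4: S4--a-->S4 (seen), S4--b-->S4 (seen)

Answer: S0, S1, S2, S3, S4, S5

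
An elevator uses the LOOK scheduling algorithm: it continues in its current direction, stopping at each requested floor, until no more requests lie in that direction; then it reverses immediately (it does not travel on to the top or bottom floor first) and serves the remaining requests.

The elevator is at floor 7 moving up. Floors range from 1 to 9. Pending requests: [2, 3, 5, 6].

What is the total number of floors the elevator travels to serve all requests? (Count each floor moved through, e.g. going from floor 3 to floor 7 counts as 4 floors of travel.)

Answer: 5

Derivation:
Start at floor 7 moving up, LOOK stop order: [6, 5, 3, 2]
  7 → 6: |6-7| = 1, total = 1
  6 → 5: |5-6| = 1, total = 2
  5 → 3: |3-5| = 2, total = 4
  3 → 2: |2-3| = 1, total = 5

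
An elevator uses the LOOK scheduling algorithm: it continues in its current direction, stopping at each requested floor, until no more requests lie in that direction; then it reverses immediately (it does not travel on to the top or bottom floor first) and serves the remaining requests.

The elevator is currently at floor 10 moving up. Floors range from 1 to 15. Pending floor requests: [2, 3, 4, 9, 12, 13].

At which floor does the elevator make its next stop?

Current floor: 10, direction: up
Requests above: [12, 13]
Requests below: [2, 3, 4, 9]
Moving up and requests lie above → nearest above is min([12, 13]) = 12

Answer: 12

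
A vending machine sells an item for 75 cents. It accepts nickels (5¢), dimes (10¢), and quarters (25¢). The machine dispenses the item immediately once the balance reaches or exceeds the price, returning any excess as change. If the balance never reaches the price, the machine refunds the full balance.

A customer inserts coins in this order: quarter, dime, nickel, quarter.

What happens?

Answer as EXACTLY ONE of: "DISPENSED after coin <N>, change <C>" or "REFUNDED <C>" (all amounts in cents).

Answer: REFUNDED 65

Derivation:
Price: 75¢
Coin 1 (quarter, 25¢): balance = 25¢
Coin 2 (dime, 10¢): balance = 35¢
Coin 3 (nickel, 5¢): balance = 40¢
Coin 4 (quarter, 25¢): balance = 65¢
All coins inserted, balance 65¢ < price 75¢ → REFUND 65¢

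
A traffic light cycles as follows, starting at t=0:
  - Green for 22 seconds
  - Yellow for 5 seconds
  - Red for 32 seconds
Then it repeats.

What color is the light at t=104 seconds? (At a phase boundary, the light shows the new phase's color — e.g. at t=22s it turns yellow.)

Answer: red

Derivation:
Cycle length = 22 + 5 + 32 = 59s
t = 104, phase_t = 104 mod 59 = 45
45 >= 27 → RED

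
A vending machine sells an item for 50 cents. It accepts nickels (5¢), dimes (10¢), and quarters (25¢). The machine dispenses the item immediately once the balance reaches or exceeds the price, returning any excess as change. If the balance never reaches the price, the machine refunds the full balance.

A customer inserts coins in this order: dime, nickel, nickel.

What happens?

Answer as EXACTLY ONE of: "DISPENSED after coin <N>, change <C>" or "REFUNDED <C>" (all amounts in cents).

Price: 50¢
Coin 1 (dime, 10¢): balance = 10¢
Coin 2 (nickel, 5¢): balance = 15¢
Coin 3 (nickel, 5¢): balance = 20¢
All coins inserted, balance 20¢ < price 50¢ → REFUND 20¢

Answer: REFUNDED 20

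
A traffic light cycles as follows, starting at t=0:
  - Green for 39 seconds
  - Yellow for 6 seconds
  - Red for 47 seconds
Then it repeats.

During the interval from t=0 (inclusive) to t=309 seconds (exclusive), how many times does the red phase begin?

Answer: 3

Derivation:
Cycle = 39+6+47 = 92s
red phase starts at t = k*92 + 45 for k=0,1,2,...
Need k*92+45 < 309 → k < 2.870
k ∈ {0, ..., 2} → 3 starts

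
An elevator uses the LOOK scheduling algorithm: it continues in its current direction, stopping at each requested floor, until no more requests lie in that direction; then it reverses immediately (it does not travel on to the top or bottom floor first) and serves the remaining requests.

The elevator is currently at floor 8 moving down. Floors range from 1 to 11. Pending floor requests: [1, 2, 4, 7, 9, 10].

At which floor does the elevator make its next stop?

Answer: 7

Derivation:
Current floor: 8, direction: down
Requests above: [9, 10]
Requests below: [1, 2, 4, 7]
Moving down and requests lie below → nearest below is max([1, 2, 4, 7]) = 7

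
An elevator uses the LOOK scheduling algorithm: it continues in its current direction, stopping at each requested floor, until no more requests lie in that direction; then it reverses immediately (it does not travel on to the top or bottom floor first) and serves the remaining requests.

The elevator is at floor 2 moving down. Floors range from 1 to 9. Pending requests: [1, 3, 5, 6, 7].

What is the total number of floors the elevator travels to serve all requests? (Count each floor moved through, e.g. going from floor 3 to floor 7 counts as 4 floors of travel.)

Answer: 7

Derivation:
Start at floor 2 moving down, LOOK stop order: [1, 3, 5, 6, 7]
  2 → 1: |1-2| = 1, total = 1
  1 → 3: |3-1| = 2, total = 3
  3 → 5: |5-3| = 2, total = 5
  5 → 6: |6-5| = 1, total = 6
  6 → 7: |7-6| = 1, total = 7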